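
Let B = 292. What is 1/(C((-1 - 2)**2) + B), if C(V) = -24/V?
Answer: 3/868 ≈ 0.0034562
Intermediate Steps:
1/(C((-1 - 2)**2) + B) = 1/(-24/(-1 - 2)**2 + 292) = 1/(-24/((-3)**2) + 292) = 1/(-24/9 + 292) = 1/(-24*1/9 + 292) = 1/(-8/3 + 292) = 1/(868/3) = 3/868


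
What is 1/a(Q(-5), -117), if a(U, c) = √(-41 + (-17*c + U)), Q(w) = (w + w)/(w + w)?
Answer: √1949/1949 ≈ 0.022651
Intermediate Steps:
Q(w) = 1 (Q(w) = (2*w)/((2*w)) = (2*w)*(1/(2*w)) = 1)
a(U, c) = √(-41 + U - 17*c) (a(U, c) = √(-41 + (U - 17*c)) = √(-41 + U - 17*c))
1/a(Q(-5), -117) = 1/(√(-41 + 1 - 17*(-117))) = 1/(√(-41 + 1 + 1989)) = 1/(√1949) = √1949/1949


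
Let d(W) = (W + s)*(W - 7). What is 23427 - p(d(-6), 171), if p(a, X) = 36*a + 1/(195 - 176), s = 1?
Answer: 400652/19 ≈ 21087.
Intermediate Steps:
d(W) = (1 + W)*(-7 + W) (d(W) = (W + 1)*(W - 7) = (1 + W)*(-7 + W))
p(a, X) = 1/19 + 36*a (p(a, X) = 36*a + 1/19 = 1/19 + 36*a)
23427 - p(d(-6), 171) = 23427 - (1/19 + 36*(-7 + (-6)² - 6*(-6))) = 23427 - (1/19 + 36*(-7 + 36 + 36)) = 23427 - (1/19 + 36*65) = 23427 - (1/19 + 2340) = 23427 - 1*44461/19 = 23427 - 44461/19 = 400652/19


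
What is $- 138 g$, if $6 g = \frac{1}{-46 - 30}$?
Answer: $\frac{23}{76} \approx 0.30263$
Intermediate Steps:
$g = - \frac{1}{456}$ ($g = \frac{1}{6 \left(-46 - 30\right)} = \frac{1}{6 \left(-76\right)} = \frac{1}{6} \left(- \frac{1}{76}\right) = - \frac{1}{456} \approx -0.002193$)
$- 138 g = \left(-138\right) \left(- \frac{1}{456}\right) = \frac{23}{76}$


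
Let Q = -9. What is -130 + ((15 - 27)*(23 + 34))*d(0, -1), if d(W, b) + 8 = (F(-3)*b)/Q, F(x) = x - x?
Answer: 5342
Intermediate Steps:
F(x) = 0
d(W, b) = -8 (d(W, b) = -8 + (0*b)/(-9) = -8 + 0*(-⅑) = -8 + 0 = -8)
-130 + ((15 - 27)*(23 + 34))*d(0, -1) = -130 + ((15 - 27)*(23 + 34))*(-8) = -130 - 12*57*(-8) = -130 - 684*(-8) = -130 + 5472 = 5342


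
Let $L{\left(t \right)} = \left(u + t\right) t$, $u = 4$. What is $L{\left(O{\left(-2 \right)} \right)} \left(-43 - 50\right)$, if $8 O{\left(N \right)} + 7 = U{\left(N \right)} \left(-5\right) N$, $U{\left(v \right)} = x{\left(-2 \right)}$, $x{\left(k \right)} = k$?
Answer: $\frac{12555}{64} \approx 196.17$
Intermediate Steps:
$U{\left(v \right)} = -2$
$O{\left(N \right)} = - \frac{7}{8} + \frac{5 N}{4}$ ($O{\left(N \right)} = - \frac{7}{8} + \frac{\left(-2\right) \left(-5\right) N}{8} = - \frac{7}{8} + \frac{10 N}{8} = - \frac{7}{8} + \frac{5 N}{4}$)
$L{\left(t \right)} = t \left(4 + t\right)$ ($L{\left(t \right)} = \left(4 + t\right) t = t \left(4 + t\right)$)
$L{\left(O{\left(-2 \right)} \right)} \left(-43 - 50\right) = \left(- \frac{7}{8} + \frac{5}{4} \left(-2\right)\right) \left(4 + \left(- \frac{7}{8} + \frac{5}{4} \left(-2\right)\right)\right) \left(-43 - 50\right) = \left(- \frac{7}{8} - \frac{5}{2}\right) \left(4 - \frac{27}{8}\right) \left(-93\right) = - \frac{27 \left(4 - \frac{27}{8}\right)}{8} \left(-93\right) = \left(- \frac{27}{8}\right) \frac{5}{8} \left(-93\right) = \left(- \frac{135}{64}\right) \left(-93\right) = \frac{12555}{64}$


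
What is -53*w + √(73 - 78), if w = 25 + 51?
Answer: -4028 + I*√5 ≈ -4028.0 + 2.2361*I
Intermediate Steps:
w = 76
-53*w + √(73 - 78) = -53*76 + √(73 - 78) = -4028 + √(-5) = -4028 + I*√5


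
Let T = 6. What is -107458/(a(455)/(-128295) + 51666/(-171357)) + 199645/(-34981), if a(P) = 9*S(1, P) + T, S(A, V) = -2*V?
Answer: 4590971181830281360/10156352022119 ≈ 4.5203e+5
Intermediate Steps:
a(P) = 6 - 18*P (a(P) = 9*(-2*P) + 6 = -18*P + 6 = 6 - 18*P)
-107458/(a(455)/(-128295) + 51666/(-171357)) + 199645/(-34981) = -107458/((6 - 18*455)/(-128295) + 51666/(-171357)) + 199645/(-34981) = -107458/((6 - 8190)*(-1/128295) + 51666*(-1/171357)) + 199645*(-1/34981) = -107458/(-8184*(-1/128295) - 17222/57119) - 199645/34981 = -107458/(2728/42765 - 17222/57119) - 199645/34981 = -107458/(-580678198/2442694035) - 199645/34981 = -107458*(-2442694035/580678198) - 199645/34981 = 131243507806515/290339099 - 199645/34981 = 4590971181830281360/10156352022119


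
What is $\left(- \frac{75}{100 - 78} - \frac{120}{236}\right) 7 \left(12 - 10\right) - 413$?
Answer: $- \frac{303632}{649} \approx -467.85$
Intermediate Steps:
$\left(- \frac{75}{100 - 78} - \frac{120}{236}\right) 7 \left(12 - 10\right) - 413 = \left(- \frac{75}{22} - \frac{30}{59}\right) 7 \cdot 2 - 413 = \left(\left(-75\right) \frac{1}{22} - \frac{30}{59}\right) 14 - 413 = \left(- \frac{75}{22} - \frac{30}{59}\right) 14 - 413 = \left(- \frac{5085}{1298}\right) 14 - 413 = - \frac{35595}{649} - 413 = - \frac{303632}{649}$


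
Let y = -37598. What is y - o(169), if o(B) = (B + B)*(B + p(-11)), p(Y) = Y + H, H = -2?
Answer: -90326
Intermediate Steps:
p(Y) = -2 + Y (p(Y) = Y - 2 = -2 + Y)
o(B) = 2*B*(-13 + B) (o(B) = (B + B)*(B + (-2 - 11)) = (2*B)*(B - 13) = (2*B)*(-13 + B) = 2*B*(-13 + B))
y - o(169) = -37598 - 2*169*(-13 + 169) = -37598 - 2*169*156 = -37598 - 1*52728 = -37598 - 52728 = -90326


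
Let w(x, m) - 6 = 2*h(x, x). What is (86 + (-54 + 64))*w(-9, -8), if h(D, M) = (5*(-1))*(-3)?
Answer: 3456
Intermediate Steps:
h(D, M) = 15 (h(D, M) = -5*(-3) = 15)
w(x, m) = 36 (w(x, m) = 6 + 2*15 = 6 + 30 = 36)
(86 + (-54 + 64))*w(-9, -8) = (86 + (-54 + 64))*36 = (86 + 10)*36 = 96*36 = 3456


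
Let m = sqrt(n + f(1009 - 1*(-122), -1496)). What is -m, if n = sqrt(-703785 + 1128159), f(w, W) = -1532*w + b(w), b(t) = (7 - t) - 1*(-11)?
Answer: -I*sqrt(1733805 - sqrt(424374)) ≈ -1316.5*I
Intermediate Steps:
b(t) = 18 - t (b(t) = (7 - t) + 11 = 18 - t)
f(w, W) = 18 - 1533*w (f(w, W) = -1532*w + (18 - w) = 18 - 1533*w)
n = sqrt(424374) ≈ 651.44
m = sqrt(-1733805 + sqrt(424374)) (m = sqrt(sqrt(424374) + (18 - 1533*(1009 - 1*(-122)))) = sqrt(sqrt(424374) + (18 - 1533*(1009 + 122))) = sqrt(sqrt(424374) + (18 - 1533*1131)) = sqrt(sqrt(424374) + (18 - 1733823)) = sqrt(sqrt(424374) - 1733805) = sqrt(-1733805 + sqrt(424374)) ≈ 1316.5*I)
-m = -sqrt(-1733805 + sqrt(424374))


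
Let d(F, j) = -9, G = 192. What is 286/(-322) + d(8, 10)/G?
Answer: -9635/10304 ≈ -0.93507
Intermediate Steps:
286/(-322) + d(8, 10)/G = 286/(-322) - 9/192 = 286*(-1/322) - 9*1/192 = -143/161 - 3/64 = -9635/10304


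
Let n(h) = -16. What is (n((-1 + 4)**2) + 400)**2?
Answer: 147456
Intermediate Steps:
(n((-1 + 4)**2) + 400)**2 = (-16 + 400)**2 = 384**2 = 147456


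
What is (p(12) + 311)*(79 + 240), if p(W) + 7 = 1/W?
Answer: 1164031/12 ≈ 97003.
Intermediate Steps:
p(W) = -7 + 1/W
(p(12) + 311)*(79 + 240) = ((-7 + 1/12) + 311)*(79 + 240) = ((-7 + 1/12) + 311)*319 = (-83/12 + 311)*319 = (3649/12)*319 = 1164031/12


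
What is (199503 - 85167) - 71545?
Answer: 42791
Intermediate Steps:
(199503 - 85167) - 71545 = 114336 - 71545 = 42791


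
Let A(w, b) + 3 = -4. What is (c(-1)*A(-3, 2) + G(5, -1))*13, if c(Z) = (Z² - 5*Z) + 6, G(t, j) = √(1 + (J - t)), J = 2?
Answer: -1092 + 13*I*√2 ≈ -1092.0 + 18.385*I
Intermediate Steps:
A(w, b) = -7 (A(w, b) = -3 - 4 = -7)
G(t, j) = √(3 - t) (G(t, j) = √(1 + (2 - t)) = √(3 - t))
c(Z) = 6 + Z² - 5*Z
(c(-1)*A(-3, 2) + G(5, -1))*13 = ((6 + (-1)² - 5*(-1))*(-7) + √(3 - 1*5))*13 = ((6 + 1 + 5)*(-7) + √(3 - 5))*13 = (12*(-7) + √(-2))*13 = (-84 + I*√2)*13 = -1092 + 13*I*√2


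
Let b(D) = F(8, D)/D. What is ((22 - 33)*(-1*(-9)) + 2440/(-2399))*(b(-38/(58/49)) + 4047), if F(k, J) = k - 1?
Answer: -129141524902/319067 ≈ -4.0475e+5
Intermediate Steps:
F(k, J) = -1 + k
b(D) = 7/D (b(D) = (-1 + 8)/D = 7/D)
((22 - 33)*(-1*(-9)) + 2440/(-2399))*(b(-38/(58/49)) + 4047) = ((22 - 33)*(-1*(-9)) + 2440/(-2399))*(7/((-38/(58/49))) + 4047) = (-11*9 + 2440*(-1/2399))*(7/((-38/(58*(1/49)))) + 4047) = (-99 - 2440/2399)*(7/((-38/58/49)) + 4047) = -239941*(7/((-38*49/58)) + 4047)/2399 = -239941*(7/(-931/29) + 4047)/2399 = -239941*(7*(-29/931) + 4047)/2399 = -239941*(-29/133 + 4047)/2399 = -239941/2399*538222/133 = -129141524902/319067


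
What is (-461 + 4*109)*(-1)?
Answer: 25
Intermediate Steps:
(-461 + 4*109)*(-1) = (-461 + 436)*(-1) = -25*(-1) = 25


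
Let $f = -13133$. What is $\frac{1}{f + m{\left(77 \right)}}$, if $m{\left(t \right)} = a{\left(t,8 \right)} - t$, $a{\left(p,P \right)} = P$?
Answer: $- \frac{1}{13202} \approx -7.5746 \cdot 10^{-5}$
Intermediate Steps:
$m{\left(t \right)} = 8 - t$
$\frac{1}{f + m{\left(77 \right)}} = \frac{1}{-13133 + \left(8 - 77\right)} = \frac{1}{-13133 - 69} = \frac{1}{-13202} = - \frac{1}{13202}$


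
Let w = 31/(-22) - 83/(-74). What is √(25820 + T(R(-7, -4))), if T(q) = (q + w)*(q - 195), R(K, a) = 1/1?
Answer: 16*√16617810/407 ≈ 160.26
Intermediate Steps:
w = -117/407 (w = 31*(-1/22) - 83*(-1/74) = -31/22 + 83/74 = -117/407 ≈ -0.28747)
R(K, a) = 1
T(q) = (-195 + q)*(-117/407 + q) (T(q) = (q - 117/407)*(q - 195) = (-117/407 + q)*(-195 + q) = (-195 + q)*(-117/407 + q))
√(25820 + T(R(-7, -4))) = √(25820 + (22815/407 + 1² - 79482/407*1)) = √(25820 + (22815/407 + 1 - 79482/407)) = √(25820 - 56260/407) = √(10452480/407) = 16*√16617810/407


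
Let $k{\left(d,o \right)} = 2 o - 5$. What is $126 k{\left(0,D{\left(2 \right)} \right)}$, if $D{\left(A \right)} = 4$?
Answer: $378$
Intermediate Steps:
$k{\left(d,o \right)} = -5 + 2 o$
$126 k{\left(0,D{\left(2 \right)} \right)} = 126 \left(-5 + 2 \cdot 4\right) = 126 \left(-5 + 8\right) = 126 \cdot 3 = 378$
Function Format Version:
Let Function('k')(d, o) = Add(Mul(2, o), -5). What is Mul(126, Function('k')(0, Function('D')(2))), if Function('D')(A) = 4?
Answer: 378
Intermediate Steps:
Function('k')(d, o) = Add(-5, Mul(2, o))
Mul(126, Function('k')(0, Function('D')(2))) = Mul(126, Add(-5, Mul(2, 4))) = Mul(126, Add(-5, 8)) = Mul(126, 3) = 378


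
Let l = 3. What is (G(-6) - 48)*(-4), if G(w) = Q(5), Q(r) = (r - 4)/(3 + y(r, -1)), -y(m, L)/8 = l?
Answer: 4036/21 ≈ 192.19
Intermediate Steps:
y(m, L) = -24 (y(m, L) = -8*3 = -24)
Q(r) = 4/21 - r/21 (Q(r) = (r - 4)/(3 - 24) = (-4 + r)/(-21) = (-4 + r)*(-1/21) = 4/21 - r/21)
G(w) = -1/21 (G(w) = 4/21 - 1/21*5 = 4/21 - 5/21 = -1/21)
(G(-6) - 48)*(-4) = (-1/21 - 48)*(-4) = -1009/21*(-4) = 4036/21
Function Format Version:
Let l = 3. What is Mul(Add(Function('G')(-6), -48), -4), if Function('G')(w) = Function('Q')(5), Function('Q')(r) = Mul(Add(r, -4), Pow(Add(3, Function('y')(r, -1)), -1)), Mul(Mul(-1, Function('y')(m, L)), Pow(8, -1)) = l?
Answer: Rational(4036, 21) ≈ 192.19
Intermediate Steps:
Function('y')(m, L) = -24 (Function('y')(m, L) = Mul(-8, 3) = -24)
Function('Q')(r) = Add(Rational(4, 21), Mul(Rational(-1, 21), r)) (Function('Q')(r) = Mul(Add(r, -4), Pow(Add(3, -24), -1)) = Mul(Add(-4, r), Pow(-21, -1)) = Mul(Add(-4, r), Rational(-1, 21)) = Add(Rational(4, 21), Mul(Rational(-1, 21), r)))
Function('G')(w) = Rational(-1, 21) (Function('G')(w) = Add(Rational(4, 21), Mul(Rational(-1, 21), 5)) = Add(Rational(4, 21), Rational(-5, 21)) = Rational(-1, 21))
Mul(Add(Function('G')(-6), -48), -4) = Mul(Add(Rational(-1, 21), -48), -4) = Mul(Rational(-1009, 21), -4) = Rational(4036, 21)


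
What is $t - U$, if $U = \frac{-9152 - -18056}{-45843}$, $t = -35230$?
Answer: $- \frac{76906666}{2183} \approx -35230.0$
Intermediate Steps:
$U = - \frac{424}{2183}$ ($U = \left(-9152 + 18056\right) \left(- \frac{1}{45843}\right) = 8904 \left(- \frac{1}{45843}\right) = - \frac{424}{2183} \approx -0.19423$)
$t - U = -35230 - - \frac{424}{2183} = -35230 + \frac{424}{2183} = - \frac{76906666}{2183}$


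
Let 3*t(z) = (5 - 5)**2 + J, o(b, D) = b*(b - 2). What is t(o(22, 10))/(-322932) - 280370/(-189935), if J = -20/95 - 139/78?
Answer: 80508675727339/54540050712264 ≈ 1.4761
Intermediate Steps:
o(b, D) = b*(-2 + b)
J = -2953/1482 (J = -20*1/95 - 139*1/78 = -4/19 - 139/78 = -2953/1482 ≈ -1.9926)
t(z) = -2953/4446 (t(z) = ((5 - 5)**2 - 2953/1482)/3 = (0**2 - 2953/1482)/3 = (0 - 2953/1482)/3 = (1/3)*(-2953/1482) = -2953/4446)
t(o(22, 10))/(-322932) - 280370/(-189935) = -2953/4446/(-322932) - 280370/(-189935) = -2953/4446*(-1/322932) - 280370*(-1/189935) = 2953/1435755672 + 56074/37987 = 80508675727339/54540050712264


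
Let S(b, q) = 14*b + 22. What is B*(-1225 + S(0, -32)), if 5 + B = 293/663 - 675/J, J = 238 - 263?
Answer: -5966479/221 ≈ -26998.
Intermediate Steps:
J = -25
B = 14879/663 (B = -5 + (293/663 - 675/(-25)) = -5 + (293*(1/663) - 675*(-1/25)) = -5 + (293/663 + 27) = -5 + 18194/663 = 14879/663 ≈ 22.442)
S(b, q) = 22 + 14*b
B*(-1225 + S(0, -32)) = 14879*(-1225 + (22 + 14*0))/663 = 14879*(-1225 + (22 + 0))/663 = 14879*(-1225 + 22)/663 = (14879/663)*(-1203) = -5966479/221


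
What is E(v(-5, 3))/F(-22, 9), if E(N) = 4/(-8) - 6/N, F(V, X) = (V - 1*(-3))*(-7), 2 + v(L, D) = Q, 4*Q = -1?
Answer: 13/798 ≈ 0.016291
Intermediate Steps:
Q = -1/4 (Q = (1/4)*(-1) = -1/4 ≈ -0.25000)
v(L, D) = -9/4 (v(L, D) = -2 - 1/4 = -9/4)
F(V, X) = -21 - 7*V (F(V, X) = (V + 3)*(-7) = (3 + V)*(-7) = -21 - 7*V)
E(N) = -1/2 - 6/N (E(N) = 4*(-1/8) - 6/N = -1/2 - 6/N)
E(v(-5, 3))/F(-22, 9) = ((-12 - 1*(-9/4))/(2*(-9/4)))/(-21 - 7*(-22)) = ((1/2)*(-4/9)*(-12 + 9/4))/(-21 + 154) = ((1/2)*(-4/9)*(-39/4))/133 = (13/6)*(1/133) = 13/798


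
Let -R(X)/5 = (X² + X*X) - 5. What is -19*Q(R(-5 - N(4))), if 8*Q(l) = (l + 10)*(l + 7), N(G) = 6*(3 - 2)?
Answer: -13149425/4 ≈ -3.2874e+6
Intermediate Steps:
N(G) = 6 (N(G) = 6*1 = 6)
R(X) = 25 - 10*X² (R(X) = -5*((X² + X*X) - 5) = -5*((X² + X²) - 5) = -5*(2*X² - 5) = -5*(-5 + 2*X²) = 25 - 10*X²)
Q(l) = (7 + l)*(10 + l)/8 (Q(l) = ((l + 10)*(l + 7))/8 = ((10 + l)*(7 + l))/8 = ((7 + l)*(10 + l))/8 = (7 + l)*(10 + l)/8)
-19*Q(R(-5 - N(4))) = -19*(35/4 + (25 - 10*(-5 - 1*6)²)²/8 + 17*(25 - 10*(-5 - 1*6)²)/8) = -19*(35/4 + (25 - 10*(-5 - 6)²)²/8 + 17*(25 - 10*(-5 - 6)²)/8) = -19*(35/4 + (25 - 10*(-11)²)²/8 + 17*(25 - 10*(-11)²)/8) = -19*(35/4 + (25 - 10*121)²/8 + 17*(25 - 10*121)/8) = -19*(35/4 + (25 - 1210)²/8 + 17*(25 - 1210)/8) = -19*(35/4 + (⅛)*(-1185)² + (17/8)*(-1185)) = -19*(35/4 + (⅛)*1404225 - 20145/8) = -19*(35/4 + 1404225/8 - 20145/8) = -19*692075/4 = -13149425/4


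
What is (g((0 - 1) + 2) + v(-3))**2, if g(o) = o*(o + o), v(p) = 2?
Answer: 16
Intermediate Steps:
g(o) = 2*o**2 (g(o) = o*(2*o) = 2*o**2)
(g((0 - 1) + 2) + v(-3))**2 = (2*((0 - 1) + 2)**2 + 2)**2 = (2*(-1 + 2)**2 + 2)**2 = (2*1**2 + 2)**2 = (2*1 + 2)**2 = (2 + 2)**2 = 4**2 = 16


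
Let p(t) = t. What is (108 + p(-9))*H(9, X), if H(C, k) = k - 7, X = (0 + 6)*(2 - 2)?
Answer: -693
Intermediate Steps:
X = 0 (X = 6*0 = 0)
H(C, k) = -7 + k
(108 + p(-9))*H(9, X) = (108 - 9)*(-7 + 0) = 99*(-7) = -693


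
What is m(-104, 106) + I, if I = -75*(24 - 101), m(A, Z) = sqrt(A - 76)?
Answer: 5775 + 6*I*sqrt(5) ≈ 5775.0 + 13.416*I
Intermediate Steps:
m(A, Z) = sqrt(-76 + A)
I = 5775 (I = -75*(-77) = 5775)
m(-104, 106) + I = sqrt(-76 - 104) + 5775 = sqrt(-180) + 5775 = 6*I*sqrt(5) + 5775 = 5775 + 6*I*sqrt(5)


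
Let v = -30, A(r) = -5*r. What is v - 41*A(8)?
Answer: 1610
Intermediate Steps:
v - 41*A(8) = -30 - (-205)*8 = -30 - 41*(-40) = -30 + 1640 = 1610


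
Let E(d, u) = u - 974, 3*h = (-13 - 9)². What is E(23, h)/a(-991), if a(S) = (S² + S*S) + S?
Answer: -2438/5889513 ≈ -0.00041396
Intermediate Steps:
h = 484/3 (h = (-13 - 9)²/3 = (⅓)*(-22)² = (⅓)*484 = 484/3 ≈ 161.33)
a(S) = S + 2*S² (a(S) = (S² + S²) + S = 2*S² + S = S + 2*S²)
E(d, u) = -974 + u
E(23, h)/a(-991) = (-974 + 484/3)/((-991*(1 + 2*(-991)))) = -2438*(-1/(991*(1 - 1982)))/3 = -2438/(3*((-991*(-1981)))) = -2438/3/1963171 = -2438/3*1/1963171 = -2438/5889513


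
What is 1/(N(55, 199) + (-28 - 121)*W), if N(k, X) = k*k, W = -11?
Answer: 1/4664 ≈ 0.00021441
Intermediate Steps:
N(k, X) = k**2
1/(N(55, 199) + (-28 - 121)*W) = 1/(55**2 + (-28 - 121)*(-11)) = 1/(3025 - 149*(-11)) = 1/(3025 + 1639) = 1/4664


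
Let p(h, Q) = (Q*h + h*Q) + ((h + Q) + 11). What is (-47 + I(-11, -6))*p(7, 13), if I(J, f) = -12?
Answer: -12567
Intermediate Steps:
p(h, Q) = 11 + Q + h + 2*Q*h (p(h, Q) = (Q*h + Q*h) + ((Q + h) + 11) = 2*Q*h + (11 + Q + h) = 11 + Q + h + 2*Q*h)
(-47 + I(-11, -6))*p(7, 13) = (-47 - 12)*(11 + 13 + 7 + 2*13*7) = -59*(11 + 13 + 7 + 182) = -59*213 = -12567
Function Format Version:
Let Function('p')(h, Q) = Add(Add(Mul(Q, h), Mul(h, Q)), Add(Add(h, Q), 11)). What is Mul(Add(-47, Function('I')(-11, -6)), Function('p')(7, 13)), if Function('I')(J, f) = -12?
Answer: -12567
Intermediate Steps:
Function('p')(h, Q) = Add(11, Q, h, Mul(2, Q, h)) (Function('p')(h, Q) = Add(Add(Mul(Q, h), Mul(Q, h)), Add(Add(Q, h), 11)) = Add(Mul(2, Q, h), Add(11, Q, h)) = Add(11, Q, h, Mul(2, Q, h)))
Mul(Add(-47, Function('I')(-11, -6)), Function('p')(7, 13)) = Mul(Add(-47, -12), Add(11, 13, 7, Mul(2, 13, 7))) = Mul(-59, Add(11, 13, 7, 182)) = Mul(-59, 213) = -12567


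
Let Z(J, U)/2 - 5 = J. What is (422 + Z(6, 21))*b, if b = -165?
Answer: -73260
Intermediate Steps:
Z(J, U) = 10 + 2*J
(422 + Z(6, 21))*b = (422 + (10 + 2*6))*(-165) = (422 + (10 + 12))*(-165) = (422 + 22)*(-165) = 444*(-165) = -73260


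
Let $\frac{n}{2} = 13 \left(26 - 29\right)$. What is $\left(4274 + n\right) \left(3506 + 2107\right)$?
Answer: $23552148$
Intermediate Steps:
$n = -78$ ($n = 2 \cdot 13 \left(26 - 29\right) = 2 \cdot 13 \left(-3\right) = 2 \left(-39\right) = -78$)
$\left(4274 + n\right) \left(3506 + 2107\right) = \left(4274 - 78\right) \left(3506 + 2107\right) = 4196 \cdot 5613 = 23552148$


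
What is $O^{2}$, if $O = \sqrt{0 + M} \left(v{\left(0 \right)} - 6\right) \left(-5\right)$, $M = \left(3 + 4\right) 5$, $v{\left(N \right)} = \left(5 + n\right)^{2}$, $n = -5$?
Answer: $31500$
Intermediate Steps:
$v{\left(N \right)} = 0$ ($v{\left(N \right)} = \left(5 - 5\right)^{2} = 0^{2} = 0$)
$M = 35$ ($M = 7 \cdot 5 = 35$)
$O = 30 \sqrt{35}$ ($O = \sqrt{0 + 35} \left(0 - 6\right) \left(-5\right) = \sqrt{35} \left(0 - 6\right) \left(-5\right) = \sqrt{35} \left(-6\right) \left(-5\right) = - 6 \sqrt{35} \left(-5\right) = 30 \sqrt{35} \approx 177.48$)
$O^{2} = \left(30 \sqrt{35}\right)^{2} = 31500$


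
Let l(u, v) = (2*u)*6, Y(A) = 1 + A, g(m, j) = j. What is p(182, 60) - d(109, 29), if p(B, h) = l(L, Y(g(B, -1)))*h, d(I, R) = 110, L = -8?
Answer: -5870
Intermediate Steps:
l(u, v) = 12*u
p(B, h) = -96*h (p(B, h) = (12*(-8))*h = -96*h)
p(182, 60) - d(109, 29) = -96*60 - 1*110 = -5760 - 110 = -5870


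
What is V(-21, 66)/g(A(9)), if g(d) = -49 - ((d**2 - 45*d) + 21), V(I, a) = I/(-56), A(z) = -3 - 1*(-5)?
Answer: 3/128 ≈ 0.023438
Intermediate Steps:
A(z) = 2 (A(z) = -3 + 5 = 2)
V(I, a) = -I/56 (V(I, a) = I*(-1/56) = -I/56)
g(d) = -70 - d**2 + 45*d (g(d) = -49 - (21 + d**2 - 45*d) = -49 + (-21 - d**2 + 45*d) = -70 - d**2 + 45*d)
V(-21, 66)/g(A(9)) = (-1/56*(-21))/(-70 - 1*2**2 + 45*2) = 3/(8*(-70 - 1*4 + 90)) = 3/(8*(-70 - 4 + 90)) = (3/8)/16 = (3/8)*(1/16) = 3/128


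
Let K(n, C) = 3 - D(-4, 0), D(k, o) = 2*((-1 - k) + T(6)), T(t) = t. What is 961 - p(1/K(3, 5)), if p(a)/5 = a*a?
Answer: 43244/45 ≈ 960.98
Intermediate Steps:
D(k, o) = 10 - 2*k (D(k, o) = 2*((-1 - k) + 6) = 2*(5 - k) = 10 - 2*k)
K(n, C) = -15 (K(n, C) = 3 - (10 - 2*(-4)) = 3 - (10 + 8) = 3 - 1*18 = 3 - 18 = -15)
p(a) = 5*a² (p(a) = 5*(a*a) = 5*a²)
961 - p(1/K(3, 5)) = 961 - 5*(1/(-15))² = 961 - 5*(-1/15)² = 961 - 5/225 = 961 - 1*1/45 = 961 - 1/45 = 43244/45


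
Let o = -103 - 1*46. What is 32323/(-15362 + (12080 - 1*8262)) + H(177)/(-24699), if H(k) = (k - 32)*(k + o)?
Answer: -93912713/31680584 ≈ -2.9644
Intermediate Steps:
o = -149 (o = -103 - 46 = -149)
H(k) = (-149 + k)*(-32 + k) (H(k) = (k - 32)*(k - 149) = (-32 + k)*(-149 + k) = (-149 + k)*(-32 + k))
32323/(-15362 + (12080 - 1*8262)) + H(177)/(-24699) = 32323/(-15362 + (12080 - 1*8262)) + (4768 + 177**2 - 181*177)/(-24699) = 32323/(-15362 + (12080 - 8262)) + (4768 + 31329 - 32037)*(-1/24699) = 32323/(-15362 + 3818) + 4060*(-1/24699) = 32323/(-11544) - 4060/24699 = 32323*(-1/11544) - 4060/24699 = -32323/11544 - 4060/24699 = -93912713/31680584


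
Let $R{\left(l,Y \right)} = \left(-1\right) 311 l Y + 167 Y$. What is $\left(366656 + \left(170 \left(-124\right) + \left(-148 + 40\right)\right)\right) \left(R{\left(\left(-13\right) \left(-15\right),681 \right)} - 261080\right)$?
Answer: $-14318473317864$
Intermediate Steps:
$R{\left(l,Y \right)} = 167 Y - 311 Y l$ ($R{\left(l,Y \right)} = - 311 l Y + 167 Y = - 311 Y l + 167 Y = 167 Y - 311 Y l$)
$\left(366656 + \left(170 \left(-124\right) + \left(-148 + 40\right)\right)\right) \left(R{\left(\left(-13\right) \left(-15\right),681 \right)} - 261080\right) = \left(366656 + \left(170 \left(-124\right) + \left(-148 + 40\right)\right)\right) \left(681 \left(167 - 311 \left(\left(-13\right) \left(-15\right)\right)\right) - 261080\right) = \left(366656 - 21188\right) \left(681 \left(167 - 60645\right) - 261080\right) = 345468 \left(681 \left(-60478\right) - 261080\right) = 345468 \left(-41185518 - 261080\right) = 345468 \left(-41446598\right) = -14318473317864$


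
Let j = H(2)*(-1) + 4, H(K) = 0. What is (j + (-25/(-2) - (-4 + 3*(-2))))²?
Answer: 2809/4 ≈ 702.25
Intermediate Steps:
j = 4 (j = 0*(-1) + 4 = 0 + 4 = 4)
(j + (-25/(-2) - (-4 + 3*(-2))))² = (4 + (-25/(-2) - (-4 + 3*(-2))))² = (4 + (-25*(-½) - (-4 - 6)))² = (4 + (25/2 - 1*(-10)))² = (4 + (25/2 + 10))² = (4 + 45/2)² = (53/2)² = 2809/4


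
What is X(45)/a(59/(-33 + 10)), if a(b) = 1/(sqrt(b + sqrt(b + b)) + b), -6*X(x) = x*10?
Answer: 4425/23 - 75*sqrt(-1357 + 23*I*sqrt(2714))/23 ≈ 143.3 - 129.77*I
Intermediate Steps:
X(x) = -5*x/3 (X(x) = -x*10/6 = -5*x/3)
a(b) = 1/(b + sqrt(b + sqrt(2)*sqrt(b))) (a(b) = 1/(sqrt(b + sqrt(2*b)) + b) = 1/(sqrt(b + sqrt(2)*sqrt(b)) + b) = 1/(b + sqrt(b + sqrt(2)*sqrt(b))))
X(45)/a(59/(-33 + 10)) = (-5/3*45)/(1/(59/(-33 + 10) + sqrt(59/(-33 + 10) + sqrt(2)*sqrt(59/(-33 + 10))))) = -(-4425/23 + 75*sqrt(59/(-23) + sqrt(2)*sqrt(59/(-23)))) = -(-4425/23 + 75*sqrt(59*(-1/23) + sqrt(2)*sqrt(59*(-1/23)))) = -(-4425/23 + 75*sqrt(-59/23 + sqrt(2)*sqrt(-59/23))) = -(-4425/23 + 75*sqrt(-59/23 + sqrt(2)*(I*sqrt(1357)/23))) = -(-4425/23 + 75*sqrt(-59/23 + I*sqrt(2714)/23)) = -75*(-59/23 + sqrt(-59/23 + I*sqrt(2714)/23)) = 4425/23 - 75*sqrt(-59/23 + I*sqrt(2714)/23)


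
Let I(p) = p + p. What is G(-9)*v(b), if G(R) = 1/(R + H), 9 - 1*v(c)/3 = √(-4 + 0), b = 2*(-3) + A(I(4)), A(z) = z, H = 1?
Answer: -27/8 + 3*I/4 ≈ -3.375 + 0.75*I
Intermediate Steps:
I(p) = 2*p
b = 2 (b = 2*(-3) + 2*4 = -6 + 8 = 2)
v(c) = 27 - 6*I (v(c) = 27 - 3*√(-4 + 0) = 27 - 6*I)
G(R) = 1/(1 + R) (G(R) = 1/(R + 1) = 1/(1 + R))
G(-9)*v(b) = (27 - 6*I)/(1 - 9) = (27 - 6*I)/(-8) = -(27 - 6*I)/8 = -27/8 + 3*I/4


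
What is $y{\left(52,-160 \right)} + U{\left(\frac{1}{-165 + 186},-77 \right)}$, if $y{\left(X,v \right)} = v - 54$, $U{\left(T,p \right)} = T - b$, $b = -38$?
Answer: $- \frac{3695}{21} \approx -175.95$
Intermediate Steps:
$U{\left(T,p \right)} = 38 + T$ ($U{\left(T,p \right)} = T - -38 = T + 38 = 38 + T$)
$y{\left(X,v \right)} = -54 + v$
$y{\left(52,-160 \right)} + U{\left(\frac{1}{-165 + 186},-77 \right)} = \left(-54 - 160\right) + \left(38 + \frac{1}{-165 + 186}\right) = -214 + \left(38 + \frac{1}{21}\right) = -214 + \frac{799}{21} = - \frac{3695}{21}$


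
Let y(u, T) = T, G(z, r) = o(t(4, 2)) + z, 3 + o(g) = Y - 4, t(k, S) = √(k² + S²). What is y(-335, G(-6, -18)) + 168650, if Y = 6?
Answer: 168643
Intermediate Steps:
t(k, S) = √(S² + k²)
o(g) = -1 (o(g) = -3 + (6 - 4) = -3 + 2 = -1)
G(z, r) = -1 + z
y(-335, G(-6, -18)) + 168650 = (-1 - 6) + 168650 = -7 + 168650 = 168643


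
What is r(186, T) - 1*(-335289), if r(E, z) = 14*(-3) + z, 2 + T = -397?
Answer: 334848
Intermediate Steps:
T = -399 (T = -2 - 397 = -399)
r(E, z) = -42 + z
r(186, T) - 1*(-335289) = (-42 - 399) - 1*(-335289) = -441 + 335289 = 334848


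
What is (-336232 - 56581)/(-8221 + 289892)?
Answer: -392813/281671 ≈ -1.3946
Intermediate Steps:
(-336232 - 56581)/(-8221 + 289892) = -392813/281671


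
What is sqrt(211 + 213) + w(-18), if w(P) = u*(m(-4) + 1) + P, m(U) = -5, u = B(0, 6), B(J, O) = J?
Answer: -18 + 2*sqrt(106) ≈ 2.5913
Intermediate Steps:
u = 0
w(P) = P (w(P) = 0*(-5 + 1) + P = 0*(-4) + P = 0 + P = P)
sqrt(211 + 213) + w(-18) = sqrt(211 + 213) - 18 = sqrt(424) - 18 = 2*sqrt(106) - 18 = -18 + 2*sqrt(106)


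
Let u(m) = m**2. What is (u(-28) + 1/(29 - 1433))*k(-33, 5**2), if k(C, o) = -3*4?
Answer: -1100735/117 ≈ -9408.0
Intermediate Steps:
k(C, o) = -12
(u(-28) + 1/(29 - 1433))*k(-33, 5**2) = ((-28)**2 + 1/(29 - 1433))*(-12) = (784 + 1/(-1404))*(-12) = (784 - 1/1404)*(-12) = (1100735/1404)*(-12) = -1100735/117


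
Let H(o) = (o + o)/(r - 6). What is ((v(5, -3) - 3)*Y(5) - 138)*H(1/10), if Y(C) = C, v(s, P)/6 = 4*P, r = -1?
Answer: 513/35 ≈ 14.657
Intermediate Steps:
v(s, P) = 24*P (v(s, P) = 6*(4*P) = 24*P)
H(o) = -2*o/7 (H(o) = (o + o)/(-1 - 6) = (2*o)/(-7) = (2*o)*(-⅐) = -2*o/7)
((v(5, -3) - 3)*Y(5) - 138)*H(1/10) = ((24*(-3) - 3)*5 - 138)*(-2/7/10) = ((-72 - 3)*5 - 138)*(-2/7*⅒) = (-75*5 - 138)*(-1/35) = (-375 - 138)*(-1/35) = -513*(-1/35) = 513/35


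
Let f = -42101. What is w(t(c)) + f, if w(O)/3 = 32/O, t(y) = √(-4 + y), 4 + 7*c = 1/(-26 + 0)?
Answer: -42101 - 96*I*√3094/119 ≈ -42101.0 - 44.873*I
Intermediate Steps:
c = -15/26 (c = -4/7 + 1/(7*(-26 + 0)) = -4/7 + (⅐)/(-26) = -4/7 + (⅐)*(-1/26) = -4/7 - 1/182 = -15/26 ≈ -0.57692)
w(O) = 96/O (w(O) = 3*(32/O) = 96/O)
w(t(c)) + f = 96/(√(-4 - 15/26)) - 42101 = 96/(√(-119/26)) - 42101 = 96/((I*√3094/26)) - 42101 = 96*(-I*√3094/119) - 42101 = -96*I*√3094/119 - 42101 = -42101 - 96*I*√3094/119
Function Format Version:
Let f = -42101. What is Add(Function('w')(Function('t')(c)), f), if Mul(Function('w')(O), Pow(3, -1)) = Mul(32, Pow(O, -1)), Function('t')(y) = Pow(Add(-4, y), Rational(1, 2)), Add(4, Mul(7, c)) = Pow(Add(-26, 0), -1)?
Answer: Add(-42101, Mul(Rational(-96, 119), I, Pow(3094, Rational(1, 2)))) ≈ Add(-42101., Mul(-44.873, I))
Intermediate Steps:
c = Rational(-15, 26) (c = Add(Rational(-4, 7), Mul(Rational(1, 7), Pow(Add(-26, 0), -1))) = Add(Rational(-4, 7), Mul(Rational(1, 7), Pow(-26, -1))) = Add(Rational(-4, 7), Mul(Rational(1, 7), Rational(-1, 26))) = Add(Rational(-4, 7), Rational(-1, 182)) = Rational(-15, 26) ≈ -0.57692)
Function('w')(O) = Mul(96, Pow(O, -1)) (Function('w')(O) = Mul(3, Mul(32, Pow(O, -1))) = Mul(96, Pow(O, -1)))
Add(Function('w')(Function('t')(c)), f) = Add(Mul(96, Pow(Pow(Add(-4, Rational(-15, 26)), Rational(1, 2)), -1)), -42101) = Add(Mul(96, Pow(Pow(Rational(-119, 26), Rational(1, 2)), -1)), -42101) = Add(Mul(96, Pow(Mul(Rational(1, 26), I, Pow(3094, Rational(1, 2))), -1)), -42101) = Add(Mul(96, Mul(Rational(-1, 119), I, Pow(3094, Rational(1, 2)))), -42101) = Add(Mul(Rational(-96, 119), I, Pow(3094, Rational(1, 2))), -42101) = Add(-42101, Mul(Rational(-96, 119), I, Pow(3094, Rational(1, 2))))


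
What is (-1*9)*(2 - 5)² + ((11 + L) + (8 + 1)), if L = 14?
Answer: -47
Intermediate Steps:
(-1*9)*(2 - 5)² + ((11 + L) + (8 + 1)) = (-1*9)*(2 - 5)² + ((11 + 14) + (8 + 1)) = -9*(-3)² + (25 + 9) = -9*9 + 34 = -81 + 34 = -47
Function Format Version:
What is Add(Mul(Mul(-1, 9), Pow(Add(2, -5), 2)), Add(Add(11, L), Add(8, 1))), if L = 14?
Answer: -47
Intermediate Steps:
Add(Mul(Mul(-1, 9), Pow(Add(2, -5), 2)), Add(Add(11, L), Add(8, 1))) = Add(Mul(Mul(-1, 9), Pow(Add(2, -5), 2)), Add(Add(11, 14), Add(8, 1))) = Add(Mul(-9, Pow(-3, 2)), Add(25, 9)) = Add(Mul(-9, 9), 34) = Add(-81, 34) = -47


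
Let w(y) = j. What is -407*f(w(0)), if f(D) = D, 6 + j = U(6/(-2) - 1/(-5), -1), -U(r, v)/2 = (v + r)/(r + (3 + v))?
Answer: 12617/2 ≈ 6308.5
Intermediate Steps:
U(r, v) = -2*(r + v)/(3 + r + v) (U(r, v) = -2*(v + r)/(r + (3 + v)) = -2*(r + v)/(3 + r + v))
j = -31/2 (j = -6 + 2*(-(6/(-2) - 1/(-5)) - 1*(-1))/(3 + (6/(-2) - 1/(-5)) - 1) = -6 + 2*(-(6*(-½) - 1*(-⅕)) + 1)/(3 + (6*(-½) - 1*(-⅕)) - 1) = -6 + 2*(-(-3 + ⅕) + 1)/(3 + (-3 + ⅕) - 1) = -6 + 2*(-1*(-14/5) + 1)/(3 - 14/5 - 1) = -6 + 2*(14/5 + 1)/(-⅘) = -6 + 2*(-5/4)*(19/5) = -6 - 19/2 = -31/2 ≈ -15.500)
w(y) = -31/2
-407*f(w(0)) = -407*(-31/2) = 12617/2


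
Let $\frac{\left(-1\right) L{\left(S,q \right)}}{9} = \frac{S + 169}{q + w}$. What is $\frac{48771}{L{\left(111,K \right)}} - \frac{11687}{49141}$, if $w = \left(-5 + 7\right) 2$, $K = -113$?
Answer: $\frac{29022891251}{13759480} \approx 2109.3$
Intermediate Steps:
$w = 4$ ($w = 2 \cdot 2 = 4$)
$L{\left(S,q \right)} = - \frac{9 \left(169 + S\right)}{4 + q}$ ($L{\left(S,q \right)} = - 9 \frac{S + 169}{q + 4} = - 9 \frac{169 + S}{4 + q} = - \frac{9 \left(169 + S\right)}{4 + q}$)
$\frac{48771}{L{\left(111,K \right)}} - \frac{11687}{49141} = \frac{48771}{9 \frac{1}{4 - 113} \left(-169 - 111\right)} - \frac{11687}{49141} = \frac{48771}{9 \frac{1}{-109} \left(-169 - 111\right)} - \frac{11687}{49141} = \frac{48771}{9 \left(- \frac{1}{109}\right) \left(-280\right)} - \frac{11687}{49141} = \frac{48771}{\frac{2520}{109}} - \frac{11687}{49141} = 48771 \cdot \frac{109}{2520} - \frac{11687}{49141} = \frac{590671}{280} - \frac{11687}{49141} = \frac{29022891251}{13759480}$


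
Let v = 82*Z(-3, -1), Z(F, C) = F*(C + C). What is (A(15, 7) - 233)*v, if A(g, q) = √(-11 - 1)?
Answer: -114636 + 984*I*√3 ≈ -1.1464e+5 + 1704.3*I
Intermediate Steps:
Z(F, C) = 2*C*F (Z(F, C) = F*(2*C) = 2*C*F)
A(g, q) = 2*I*√3 (A(g, q) = √(-12) = 2*I*√3)
v = 492 (v = 82*(2*(-1)*(-3)) = 82*6 = 492)
(A(15, 7) - 233)*v = (2*I*√3 - 233)*492 = (-233 + 2*I*√3)*492 = -114636 + 984*I*√3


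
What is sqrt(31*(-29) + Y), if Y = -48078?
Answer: I*sqrt(48977) ≈ 221.31*I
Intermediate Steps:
sqrt(31*(-29) + Y) = sqrt(31*(-29) - 48078) = sqrt(-899 - 48078) = sqrt(-48977) = I*sqrt(48977)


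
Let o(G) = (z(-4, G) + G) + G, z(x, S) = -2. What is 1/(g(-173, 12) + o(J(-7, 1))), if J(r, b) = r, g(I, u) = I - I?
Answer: -1/16 ≈ -0.062500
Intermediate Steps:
g(I, u) = 0
o(G) = -2 + 2*G (o(G) = (-2 + G) + G = -2 + 2*G)
1/(g(-173, 12) + o(J(-7, 1))) = 1/(0 + (-2 + 2*(-7))) = 1/(0 + (-2 - 14)) = 1/(0 - 16) = 1/(-16) = -1/16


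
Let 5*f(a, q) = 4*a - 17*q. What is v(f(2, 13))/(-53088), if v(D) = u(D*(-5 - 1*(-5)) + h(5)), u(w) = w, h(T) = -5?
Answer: 5/53088 ≈ 9.4183e-5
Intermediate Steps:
f(a, q) = -17*q/5 + 4*a/5 (f(a, q) = (4*a - 17*q)/5 = (-17*q + 4*a)/5 = -17*q/5 + 4*a/5)
v(D) = -5 (v(D) = D*(-5 - 1*(-5)) - 5 = D*(-5 + 5) - 5 = D*0 - 5 = 0 - 5 = -5)
v(f(2, 13))/(-53088) = -5/(-53088) = -5*(-1/53088) = 5/53088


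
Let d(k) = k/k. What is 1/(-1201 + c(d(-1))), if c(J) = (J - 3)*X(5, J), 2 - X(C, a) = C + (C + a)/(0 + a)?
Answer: -1/1183 ≈ -0.00084531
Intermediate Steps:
d(k) = 1
X(C, a) = 2 - C - (C + a)/a (X(C, a) = 2 - (C + (C + a)/(0 + a)) = 2 - (C + (C + a)/a) = 2 + (-C - (C + a)/a) = 2 - C - (C + a)/a)
c(J) = (-4 - 5/J)*(-3 + J) (c(J) = (J - 3)*(1 - 1*5 - 1*5/J) = (-3 + J)*(1 - 5 - 5/J) = (-3 + J)*(-4 - 5/J) = (-4 - 5/J)*(-3 + J))
1/(-1201 + c(d(-1))) = 1/(-1201 + (7 - 4*1 + 15/1)) = 1/(-1201 + (7 - 4 + 15*1)) = 1/(-1201 + (7 - 4 + 15)) = 1/(-1201 + 18) = 1/(-1183) = -1/1183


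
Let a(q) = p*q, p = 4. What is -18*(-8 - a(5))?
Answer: 504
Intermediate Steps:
a(q) = 4*q
-18*(-8 - a(5)) = -18*(-8 - 4*5) = -18*(-8 - 1*20) = -18*(-8 - 20) = -18*(-28) = 504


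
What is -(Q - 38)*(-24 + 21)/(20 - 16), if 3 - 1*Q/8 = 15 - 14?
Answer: -33/2 ≈ -16.500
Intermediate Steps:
Q = 16 (Q = 24 - 8*(15 - 14) = 24 - 8*1 = 24 - 8 = 16)
-(Q - 38)*(-24 + 21)/(20 - 16) = -(16 - 38)*(-24 + 21)/(20 - 16) = -(-22)*(-3/4) = -(-22)*(-3*1/4) = -(-22)*(-3)/4 = -1*33/2 = -33/2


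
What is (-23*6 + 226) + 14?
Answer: 102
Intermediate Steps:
(-23*6 + 226) + 14 = (-138 + 226) + 14 = 88 + 14 = 102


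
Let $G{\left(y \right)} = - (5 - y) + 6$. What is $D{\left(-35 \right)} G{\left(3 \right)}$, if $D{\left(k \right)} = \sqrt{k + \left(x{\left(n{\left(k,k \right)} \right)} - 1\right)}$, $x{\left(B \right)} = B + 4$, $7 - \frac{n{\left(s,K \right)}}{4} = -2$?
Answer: $8$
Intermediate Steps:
$n{\left(s,K \right)} = 36$ ($n{\left(s,K \right)} = 28 - -8 = 28 + 8 = 36$)
$x{\left(B \right)} = 4 + B$
$G{\left(y \right)} = 1 + y$ ($G{\left(y \right)} = \left(-5 + y\right) + 6 = 1 + y$)
$D{\left(k \right)} = \sqrt{39 + k}$ ($D{\left(k \right)} = \sqrt{k + \left(\left(4 + 36\right) - 1\right)} = \sqrt{k + \left(40 - 1\right)} = \sqrt{k + 39} = \sqrt{39 + k}$)
$D{\left(-35 \right)} G{\left(3 \right)} = \sqrt{39 - 35} \left(1 + 3\right) = \sqrt{4} \cdot 4 = 2 \cdot 4 = 8$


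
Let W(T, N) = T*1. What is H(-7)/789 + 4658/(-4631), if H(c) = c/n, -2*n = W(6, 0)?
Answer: -10993069/10961577 ≈ -1.0029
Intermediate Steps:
W(T, N) = T
n = -3 (n = -1/2*6 = -3)
H(c) = -c/3 (H(c) = c/(-3) = c*(-1/3) = -c/3)
H(-7)/789 + 4658/(-4631) = -1/3*(-7)/789 + 4658/(-4631) = (7/3)*(1/789) + 4658*(-1/4631) = 7/2367 - 4658/4631 = -10993069/10961577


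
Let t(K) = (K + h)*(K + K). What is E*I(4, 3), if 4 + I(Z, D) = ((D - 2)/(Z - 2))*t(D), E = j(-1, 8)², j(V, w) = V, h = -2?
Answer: -1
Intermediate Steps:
t(K) = 2*K*(-2 + K) (t(K) = (K - 2)*(K + K) = (-2 + K)*(2*K) = 2*K*(-2 + K))
E = 1 (E = (-1)² = 1)
I(Z, D) = -4 + 2*D*(-2 + D)²/(-2 + Z) (I(Z, D) = -4 + ((D - 2)/(Z - 2))*(2*D*(-2 + D)) = -4 + ((-2 + D)/(-2 + Z))*(2*D*(-2 + D)) = -4 + 2*D*(-2 + D)²/(-2 + Z))
E*I(4, 3) = 1*(2*(4 + 3³ - 4*3² - 2*4 + 4*3)/(-2 + 4)) = 1*(2*(4 + 27 - 4*9 - 8 + 12)/2) = 1*(2*(½)*(4 + 27 - 36 - 8 + 12)) = 1*(2*(½)*(-1)) = 1*(-1) = -1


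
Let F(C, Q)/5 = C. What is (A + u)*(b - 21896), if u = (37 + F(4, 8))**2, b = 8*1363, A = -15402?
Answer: 133585776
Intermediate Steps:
F(C, Q) = 5*C
b = 10904
u = 3249 (u = (37 + 5*4)**2 = (37 + 20)**2 = 57**2 = 3249)
(A + u)*(b - 21896) = (-15402 + 3249)*(10904 - 21896) = -12153*(-10992) = 133585776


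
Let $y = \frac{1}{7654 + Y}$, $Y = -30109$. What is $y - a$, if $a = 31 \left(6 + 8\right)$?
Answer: $- \frac{9745471}{22455} \approx -434.0$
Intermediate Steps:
$a = 434$ ($a = 31 \cdot 14 = 434$)
$y = - \frac{1}{22455}$ ($y = \frac{1}{7654 - 30109} = \frac{1}{-22455} = - \frac{1}{22455} \approx -4.4534 \cdot 10^{-5}$)
$y - a = - \frac{1}{22455} - 434 = - \frac{9745471}{22455}$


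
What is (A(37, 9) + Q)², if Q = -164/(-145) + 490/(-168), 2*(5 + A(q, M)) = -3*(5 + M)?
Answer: 2337432409/3027600 ≈ 772.04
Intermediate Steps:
A(q, M) = -25/2 - 3*M/2 (A(q, M) = -5 + (-3*(5 + M))/2 = -5 + (-15 - 3*M)/2 = -5 + (-15/2 - 3*M/2) = -25/2 - 3*M/2)
Q = -3107/1740 (Q = -164*(-1/145) + 490*(-1/168) = 164/145 - 35/12 = -3107/1740 ≈ -1.7856)
(A(37, 9) + Q)² = ((-25/2 - 3/2*9) - 3107/1740)² = ((-25/2 - 27/2) - 3107/1740)² = (-26 - 3107/1740)² = (-48347/1740)² = 2337432409/3027600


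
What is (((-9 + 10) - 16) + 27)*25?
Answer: 300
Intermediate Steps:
(((-9 + 10) - 16) + 27)*25 = ((1 - 16) + 27)*25 = (-15 + 27)*25 = 12*25 = 300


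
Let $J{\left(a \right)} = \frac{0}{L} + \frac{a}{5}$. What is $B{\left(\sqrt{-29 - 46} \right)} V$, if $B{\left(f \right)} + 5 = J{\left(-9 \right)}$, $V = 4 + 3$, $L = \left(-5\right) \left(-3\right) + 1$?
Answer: $- \frac{238}{5} \approx -47.6$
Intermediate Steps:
$L = 16$ ($L = 15 + 1 = 16$)
$V = 7$
$J{\left(a \right)} = \frac{a}{5}$ ($J{\left(a \right)} = \frac{0}{16} + \frac{a}{5} = 0 \cdot \frac{1}{16} + a \frac{1}{5} = 0 + \frac{a}{5} = \frac{a}{5}$)
$B{\left(f \right)} = - \frac{34}{5}$ ($B{\left(f \right)} = -5 + \frac{1}{5} \left(-9\right) = -5 - \frac{9}{5} = - \frac{34}{5}$)
$B{\left(\sqrt{-29 - 46} \right)} V = \left(- \frac{34}{5}\right) 7 = - \frac{238}{5}$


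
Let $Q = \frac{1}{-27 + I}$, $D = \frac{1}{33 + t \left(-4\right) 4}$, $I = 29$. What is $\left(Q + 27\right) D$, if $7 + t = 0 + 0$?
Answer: $\frac{11}{58} \approx 0.18966$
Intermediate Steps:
$t = -7$ ($t = -7 + \left(0 + 0\right) = -7 + 0 = -7$)
$D = \frac{1}{145}$ ($D = \frac{1}{33 + \left(-7\right) \left(-4\right) 4} = \frac{1}{33 + 28 \cdot 4} = \frac{1}{33 + 112} = \frac{1}{145} \approx 0.0068966$)
$Q = \frac{1}{2}$ ($Q = \frac{1}{-27 + 29} = \frac{1}{2} \approx 0.5$)
$\left(Q + 27\right) D = \left(\frac{1}{2} + 27\right) \frac{1}{145} = \frac{55}{2} \cdot \frac{1}{145} = \frac{11}{58}$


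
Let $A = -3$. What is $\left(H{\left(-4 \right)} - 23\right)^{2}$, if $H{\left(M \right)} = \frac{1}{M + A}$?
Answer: $\frac{26244}{49} \approx 535.59$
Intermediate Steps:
$H{\left(M \right)} = \frac{1}{-3 + M}$ ($H{\left(M \right)} = \frac{1}{M - 3} = \frac{1}{-3 + M}$)
$\left(H{\left(-4 \right)} - 23\right)^{2} = \left(\frac{1}{-3 - 4} - 23\right)^{2} = \left(\frac{1}{-7} - 23\right)^{2} = \left(- \frac{1}{7} - 23\right)^{2} = \left(- \frac{162}{7}\right)^{2} = \frac{26244}{49}$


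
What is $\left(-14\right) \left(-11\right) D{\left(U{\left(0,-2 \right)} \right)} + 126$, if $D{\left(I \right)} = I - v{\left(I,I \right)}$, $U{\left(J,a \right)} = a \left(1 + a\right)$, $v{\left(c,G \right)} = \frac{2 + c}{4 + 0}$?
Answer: $280$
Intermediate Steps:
$v{\left(c,G \right)} = \frac{1}{2} + \frac{c}{4}$ ($v{\left(c,G \right)} = \frac{2 + c}{4} = \left(2 + c\right) \frac{1}{4} = \frac{1}{2} + \frac{c}{4}$)
$D{\left(I \right)} = - \frac{1}{2} + \frac{3 I}{4}$ ($D{\left(I \right)} = I - \left(\frac{1}{2} + \frac{I}{4}\right) = - \frac{1}{2} + \frac{3 I}{4}$)
$\left(-14\right) \left(-11\right) D{\left(U{\left(0,-2 \right)} \right)} + 126 = \left(-14\right) \left(-11\right) \left(- \frac{1}{2} + \frac{3 \left(- 2 \left(1 - 2\right)\right)}{4}\right) + 126 = 154 \left(- \frac{1}{2} + \frac{3 \left(\left(-2\right) \left(-1\right)\right)}{4}\right) + 126 = 154 \left(- \frac{1}{2} + \frac{3}{4} \cdot 2\right) + 126 = 154 \left(- \frac{1}{2} + \frac{3}{2}\right) + 126 = 154 \cdot 1 + 126 = 154 + 126 = 280$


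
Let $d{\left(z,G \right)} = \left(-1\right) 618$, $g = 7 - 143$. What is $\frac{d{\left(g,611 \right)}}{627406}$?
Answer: $- \frac{309}{313703} \approx -0.00098501$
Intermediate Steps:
$g = -136$ ($g = 7 - 143 = -136$)
$d{\left(z,G \right)} = -618$
$\frac{d{\left(g,611 \right)}}{627406} = - \frac{618}{627406} = \left(-618\right) \frac{1}{627406} = - \frac{309}{313703}$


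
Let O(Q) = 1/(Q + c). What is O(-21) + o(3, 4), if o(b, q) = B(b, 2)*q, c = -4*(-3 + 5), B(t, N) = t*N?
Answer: 695/29 ≈ 23.966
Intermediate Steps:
B(t, N) = N*t
c = -8 (c = -4*2 = -8)
O(Q) = 1/(-8 + Q) (O(Q) = 1/(Q - 8) = 1/(-8 + Q))
o(b, q) = 2*b*q (o(b, q) = (2*b)*q = 2*b*q)
O(-21) + o(3, 4) = 1/(-8 - 21) + 2*3*4 = 1/(-29) + 24 = -1/29 + 24 = 695/29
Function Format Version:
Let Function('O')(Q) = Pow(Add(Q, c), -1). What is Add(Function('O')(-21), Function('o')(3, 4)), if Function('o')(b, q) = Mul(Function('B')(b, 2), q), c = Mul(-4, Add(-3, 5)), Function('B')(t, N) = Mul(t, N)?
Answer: Rational(695, 29) ≈ 23.966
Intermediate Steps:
Function('B')(t, N) = Mul(N, t)
c = -8 (c = Mul(-4, 2) = -8)
Function('O')(Q) = Pow(Add(-8, Q), -1) (Function('O')(Q) = Pow(Add(Q, -8), -1) = Pow(Add(-8, Q), -1))
Function('o')(b, q) = Mul(2, b, q) (Function('o')(b, q) = Mul(Mul(2, b), q) = Mul(2, b, q))
Add(Function('O')(-21), Function('o')(3, 4)) = Add(Pow(Add(-8, -21), -1), Mul(2, 3, 4)) = Add(Pow(-29, -1), 24) = Add(Rational(-1, 29), 24) = Rational(695, 29)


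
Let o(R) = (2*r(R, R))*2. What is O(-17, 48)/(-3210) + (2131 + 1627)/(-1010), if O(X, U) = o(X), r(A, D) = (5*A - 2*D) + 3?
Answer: -197821/54035 ≈ -3.6610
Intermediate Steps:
r(A, D) = 3 - 2*D + 5*A (r(A, D) = (-2*D + 5*A) + 3 = 3 - 2*D + 5*A)
o(R) = 12 + 12*R (o(R) = (2*(3 - 2*R + 5*R))*2 = (2*(3 + 3*R))*2 = (6 + 6*R)*2 = 12 + 12*R)
O(X, U) = 12 + 12*X
O(-17, 48)/(-3210) + (2131 + 1627)/(-1010) = (12 + 12*(-17))/(-3210) + (2131 + 1627)/(-1010) = (12 - 204)*(-1/3210) + 3758*(-1/1010) = -192*(-1/3210) - 1879/505 = 32/535 - 1879/505 = -197821/54035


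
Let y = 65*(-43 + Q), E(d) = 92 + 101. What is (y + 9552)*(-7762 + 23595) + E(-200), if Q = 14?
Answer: 121391804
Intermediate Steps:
E(d) = 193
y = -1885 (y = 65*(-43 + 14) = 65*(-29) = -1885)
(y + 9552)*(-7762 + 23595) + E(-200) = (-1885 + 9552)*(-7762 + 23595) + 193 = 7667*15833 + 193 = 121391611 + 193 = 121391804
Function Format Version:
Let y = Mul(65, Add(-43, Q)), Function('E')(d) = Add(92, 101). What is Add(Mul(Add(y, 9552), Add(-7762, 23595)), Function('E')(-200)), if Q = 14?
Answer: 121391804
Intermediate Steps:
Function('E')(d) = 193
y = -1885 (y = Mul(65, Add(-43, 14)) = Mul(65, -29) = -1885)
Add(Mul(Add(y, 9552), Add(-7762, 23595)), Function('E')(-200)) = Add(Mul(Add(-1885, 9552), Add(-7762, 23595)), 193) = Add(Mul(7667, 15833), 193) = Add(121391611, 193) = 121391804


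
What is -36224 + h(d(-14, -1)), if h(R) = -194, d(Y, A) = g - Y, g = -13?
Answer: -36418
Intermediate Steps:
d(Y, A) = -13 - Y
-36224 + h(d(-14, -1)) = -36224 - 194 = -36418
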